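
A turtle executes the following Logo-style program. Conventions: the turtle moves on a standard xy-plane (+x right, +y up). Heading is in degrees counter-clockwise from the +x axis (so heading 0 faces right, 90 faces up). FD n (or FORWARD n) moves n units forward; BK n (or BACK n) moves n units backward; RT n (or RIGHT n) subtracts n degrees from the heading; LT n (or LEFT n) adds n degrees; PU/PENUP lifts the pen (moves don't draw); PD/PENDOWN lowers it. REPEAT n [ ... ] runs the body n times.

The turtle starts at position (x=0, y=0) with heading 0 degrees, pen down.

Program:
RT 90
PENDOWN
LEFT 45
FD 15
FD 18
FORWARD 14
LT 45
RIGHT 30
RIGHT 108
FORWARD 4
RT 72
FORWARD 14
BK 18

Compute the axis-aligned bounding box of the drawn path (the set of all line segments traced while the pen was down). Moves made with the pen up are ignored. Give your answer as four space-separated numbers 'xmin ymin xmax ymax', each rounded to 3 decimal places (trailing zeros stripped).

Executing turtle program step by step:
Start: pos=(0,0), heading=0, pen down
RT 90: heading 0 -> 270
PD: pen down
LT 45: heading 270 -> 315
FD 15: (0,0) -> (10.607,-10.607) [heading=315, draw]
FD 18: (10.607,-10.607) -> (23.335,-23.335) [heading=315, draw]
FD 14: (23.335,-23.335) -> (33.234,-33.234) [heading=315, draw]
LT 45: heading 315 -> 0
RT 30: heading 0 -> 330
RT 108: heading 330 -> 222
FD 4: (33.234,-33.234) -> (30.261,-35.911) [heading=222, draw]
RT 72: heading 222 -> 150
FD 14: (30.261,-35.911) -> (18.137,-28.911) [heading=150, draw]
BK 18: (18.137,-28.911) -> (33.726,-37.911) [heading=150, draw]
Final: pos=(33.726,-37.911), heading=150, 6 segment(s) drawn

Segment endpoints: x in {0, 10.607, 18.137, 23.335, 30.261, 33.234, 33.726}, y in {-37.911, -35.911, -33.234, -28.911, -23.335, -10.607, 0}
xmin=0, ymin=-37.911, xmax=33.726, ymax=0

Answer: 0 -37.911 33.726 0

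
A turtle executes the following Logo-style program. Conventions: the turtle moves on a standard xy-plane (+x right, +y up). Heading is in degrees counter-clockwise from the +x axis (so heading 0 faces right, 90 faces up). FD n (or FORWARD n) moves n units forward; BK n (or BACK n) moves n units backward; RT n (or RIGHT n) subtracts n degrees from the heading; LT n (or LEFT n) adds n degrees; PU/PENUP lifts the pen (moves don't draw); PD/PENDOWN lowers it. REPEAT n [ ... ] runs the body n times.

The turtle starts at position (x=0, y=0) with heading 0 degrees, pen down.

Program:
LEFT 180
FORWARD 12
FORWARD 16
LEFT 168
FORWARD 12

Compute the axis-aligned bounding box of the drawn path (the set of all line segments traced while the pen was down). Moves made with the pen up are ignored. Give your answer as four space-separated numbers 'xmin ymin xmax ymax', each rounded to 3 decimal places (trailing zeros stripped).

Executing turtle program step by step:
Start: pos=(0,0), heading=0, pen down
LT 180: heading 0 -> 180
FD 12: (0,0) -> (-12,0) [heading=180, draw]
FD 16: (-12,0) -> (-28,0) [heading=180, draw]
LT 168: heading 180 -> 348
FD 12: (-28,0) -> (-16.262,-2.495) [heading=348, draw]
Final: pos=(-16.262,-2.495), heading=348, 3 segment(s) drawn

Segment endpoints: x in {-28, -16.262, -12, 0}, y in {-2.495, 0, 0, 0}
xmin=-28, ymin=-2.495, xmax=0, ymax=0

Answer: -28 -2.495 0 0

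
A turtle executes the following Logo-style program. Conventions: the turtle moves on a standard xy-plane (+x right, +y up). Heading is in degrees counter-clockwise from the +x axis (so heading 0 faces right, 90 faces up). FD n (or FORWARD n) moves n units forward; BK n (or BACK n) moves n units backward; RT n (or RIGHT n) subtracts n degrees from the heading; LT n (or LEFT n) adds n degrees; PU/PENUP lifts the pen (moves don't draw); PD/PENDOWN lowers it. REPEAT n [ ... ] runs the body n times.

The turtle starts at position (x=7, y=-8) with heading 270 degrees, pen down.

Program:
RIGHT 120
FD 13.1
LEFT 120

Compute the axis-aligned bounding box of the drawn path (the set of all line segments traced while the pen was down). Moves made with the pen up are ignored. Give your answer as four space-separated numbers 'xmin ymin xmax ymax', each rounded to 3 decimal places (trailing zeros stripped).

Answer: -4.345 -8 7 -1.45

Derivation:
Executing turtle program step by step:
Start: pos=(7,-8), heading=270, pen down
RT 120: heading 270 -> 150
FD 13.1: (7,-8) -> (-4.345,-1.45) [heading=150, draw]
LT 120: heading 150 -> 270
Final: pos=(-4.345,-1.45), heading=270, 1 segment(s) drawn

Segment endpoints: x in {-4.345, 7}, y in {-8, -1.45}
xmin=-4.345, ymin=-8, xmax=7, ymax=-1.45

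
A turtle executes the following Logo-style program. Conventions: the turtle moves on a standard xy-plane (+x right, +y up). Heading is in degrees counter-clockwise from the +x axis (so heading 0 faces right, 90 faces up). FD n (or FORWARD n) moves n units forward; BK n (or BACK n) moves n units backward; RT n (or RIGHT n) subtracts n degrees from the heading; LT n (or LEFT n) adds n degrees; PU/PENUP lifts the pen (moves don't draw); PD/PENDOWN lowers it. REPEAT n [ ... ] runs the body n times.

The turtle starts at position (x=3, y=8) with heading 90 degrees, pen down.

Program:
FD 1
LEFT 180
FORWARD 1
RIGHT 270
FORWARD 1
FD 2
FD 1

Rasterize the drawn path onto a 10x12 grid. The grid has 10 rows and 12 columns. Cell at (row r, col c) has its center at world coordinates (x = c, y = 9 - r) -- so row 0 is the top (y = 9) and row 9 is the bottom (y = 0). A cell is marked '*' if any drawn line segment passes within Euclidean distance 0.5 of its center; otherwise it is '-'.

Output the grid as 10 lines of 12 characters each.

Answer: ---*--------
---*****----
------------
------------
------------
------------
------------
------------
------------
------------

Derivation:
Segment 0: (3,8) -> (3,9)
Segment 1: (3,9) -> (3,8)
Segment 2: (3,8) -> (4,8)
Segment 3: (4,8) -> (6,8)
Segment 4: (6,8) -> (7,8)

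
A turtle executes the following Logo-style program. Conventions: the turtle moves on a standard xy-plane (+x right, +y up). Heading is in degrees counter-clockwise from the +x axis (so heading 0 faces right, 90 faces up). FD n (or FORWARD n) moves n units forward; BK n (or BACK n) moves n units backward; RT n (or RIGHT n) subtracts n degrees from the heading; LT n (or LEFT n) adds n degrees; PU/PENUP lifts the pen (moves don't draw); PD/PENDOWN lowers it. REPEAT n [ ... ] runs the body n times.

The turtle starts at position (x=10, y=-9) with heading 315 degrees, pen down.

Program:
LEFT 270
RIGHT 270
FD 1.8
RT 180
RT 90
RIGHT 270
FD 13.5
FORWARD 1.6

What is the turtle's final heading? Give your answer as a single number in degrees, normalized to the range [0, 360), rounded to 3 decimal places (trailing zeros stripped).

Answer: 135

Derivation:
Executing turtle program step by step:
Start: pos=(10,-9), heading=315, pen down
LT 270: heading 315 -> 225
RT 270: heading 225 -> 315
FD 1.8: (10,-9) -> (11.273,-10.273) [heading=315, draw]
RT 180: heading 315 -> 135
RT 90: heading 135 -> 45
RT 270: heading 45 -> 135
FD 13.5: (11.273,-10.273) -> (1.727,-0.727) [heading=135, draw]
FD 1.6: (1.727,-0.727) -> (0.595,0.405) [heading=135, draw]
Final: pos=(0.595,0.405), heading=135, 3 segment(s) drawn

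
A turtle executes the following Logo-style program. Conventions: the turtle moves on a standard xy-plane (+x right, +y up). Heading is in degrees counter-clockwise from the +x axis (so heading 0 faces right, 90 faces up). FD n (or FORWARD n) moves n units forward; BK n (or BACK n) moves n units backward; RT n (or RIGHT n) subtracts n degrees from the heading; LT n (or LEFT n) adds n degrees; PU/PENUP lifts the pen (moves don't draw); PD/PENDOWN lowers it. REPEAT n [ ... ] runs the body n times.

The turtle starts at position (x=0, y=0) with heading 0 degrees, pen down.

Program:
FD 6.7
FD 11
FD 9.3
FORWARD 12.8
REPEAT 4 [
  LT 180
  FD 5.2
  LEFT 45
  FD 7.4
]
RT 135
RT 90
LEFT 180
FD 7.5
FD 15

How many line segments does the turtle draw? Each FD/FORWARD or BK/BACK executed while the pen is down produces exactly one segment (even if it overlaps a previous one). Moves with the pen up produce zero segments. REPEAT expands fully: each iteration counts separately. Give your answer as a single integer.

Answer: 14

Derivation:
Executing turtle program step by step:
Start: pos=(0,0), heading=0, pen down
FD 6.7: (0,0) -> (6.7,0) [heading=0, draw]
FD 11: (6.7,0) -> (17.7,0) [heading=0, draw]
FD 9.3: (17.7,0) -> (27,0) [heading=0, draw]
FD 12.8: (27,0) -> (39.8,0) [heading=0, draw]
REPEAT 4 [
  -- iteration 1/4 --
  LT 180: heading 0 -> 180
  FD 5.2: (39.8,0) -> (34.6,0) [heading=180, draw]
  LT 45: heading 180 -> 225
  FD 7.4: (34.6,0) -> (29.367,-5.233) [heading=225, draw]
  -- iteration 2/4 --
  LT 180: heading 225 -> 45
  FD 5.2: (29.367,-5.233) -> (33.044,-1.556) [heading=45, draw]
  LT 45: heading 45 -> 90
  FD 7.4: (33.044,-1.556) -> (33.044,5.844) [heading=90, draw]
  -- iteration 3/4 --
  LT 180: heading 90 -> 270
  FD 5.2: (33.044,5.844) -> (33.044,0.644) [heading=270, draw]
  LT 45: heading 270 -> 315
  FD 7.4: (33.044,0.644) -> (38.277,-4.588) [heading=315, draw]
  -- iteration 4/4 --
  LT 180: heading 315 -> 135
  FD 5.2: (38.277,-4.588) -> (34.6,-0.911) [heading=135, draw]
  LT 45: heading 135 -> 180
  FD 7.4: (34.6,-0.911) -> (27.2,-0.911) [heading=180, draw]
]
RT 135: heading 180 -> 45
RT 90: heading 45 -> 315
LT 180: heading 315 -> 135
FD 7.5: (27.2,-0.911) -> (21.897,4.392) [heading=135, draw]
FD 15: (21.897,4.392) -> (11.29,14.999) [heading=135, draw]
Final: pos=(11.29,14.999), heading=135, 14 segment(s) drawn
Segments drawn: 14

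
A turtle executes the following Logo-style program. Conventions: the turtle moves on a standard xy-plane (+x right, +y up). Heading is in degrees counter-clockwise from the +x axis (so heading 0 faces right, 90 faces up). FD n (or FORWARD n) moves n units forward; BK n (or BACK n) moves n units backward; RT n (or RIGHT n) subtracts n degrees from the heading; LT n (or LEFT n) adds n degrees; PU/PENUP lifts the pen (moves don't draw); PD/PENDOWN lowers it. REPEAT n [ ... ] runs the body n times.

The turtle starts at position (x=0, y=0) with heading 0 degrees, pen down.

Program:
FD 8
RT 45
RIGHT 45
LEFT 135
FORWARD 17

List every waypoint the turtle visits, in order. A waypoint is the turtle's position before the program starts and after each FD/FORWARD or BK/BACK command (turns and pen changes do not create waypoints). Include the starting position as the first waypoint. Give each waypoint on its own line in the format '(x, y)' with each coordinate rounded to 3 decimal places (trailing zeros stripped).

Answer: (0, 0)
(8, 0)
(20.021, 12.021)

Derivation:
Executing turtle program step by step:
Start: pos=(0,0), heading=0, pen down
FD 8: (0,0) -> (8,0) [heading=0, draw]
RT 45: heading 0 -> 315
RT 45: heading 315 -> 270
LT 135: heading 270 -> 45
FD 17: (8,0) -> (20.021,12.021) [heading=45, draw]
Final: pos=(20.021,12.021), heading=45, 2 segment(s) drawn
Waypoints (3 total):
(0, 0)
(8, 0)
(20.021, 12.021)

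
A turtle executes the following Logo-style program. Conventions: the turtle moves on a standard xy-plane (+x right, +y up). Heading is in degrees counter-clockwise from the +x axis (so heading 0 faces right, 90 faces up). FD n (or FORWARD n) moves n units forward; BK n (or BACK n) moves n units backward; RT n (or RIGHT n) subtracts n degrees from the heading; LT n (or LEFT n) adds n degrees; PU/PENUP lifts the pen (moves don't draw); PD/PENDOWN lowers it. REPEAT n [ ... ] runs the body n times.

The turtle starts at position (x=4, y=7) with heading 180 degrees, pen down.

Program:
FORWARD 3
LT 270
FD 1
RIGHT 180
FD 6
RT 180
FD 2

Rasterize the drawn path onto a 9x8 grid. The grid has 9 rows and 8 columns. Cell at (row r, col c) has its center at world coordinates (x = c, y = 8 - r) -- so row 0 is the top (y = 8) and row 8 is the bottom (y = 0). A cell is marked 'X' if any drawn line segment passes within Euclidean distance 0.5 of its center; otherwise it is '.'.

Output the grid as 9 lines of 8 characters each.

Segment 0: (4,7) -> (1,7)
Segment 1: (1,7) -> (1,8)
Segment 2: (1,8) -> (1,2)
Segment 3: (1,2) -> (1,4)

Answer: .X......
.XXXX...
.X......
.X......
.X......
.X......
.X......
........
........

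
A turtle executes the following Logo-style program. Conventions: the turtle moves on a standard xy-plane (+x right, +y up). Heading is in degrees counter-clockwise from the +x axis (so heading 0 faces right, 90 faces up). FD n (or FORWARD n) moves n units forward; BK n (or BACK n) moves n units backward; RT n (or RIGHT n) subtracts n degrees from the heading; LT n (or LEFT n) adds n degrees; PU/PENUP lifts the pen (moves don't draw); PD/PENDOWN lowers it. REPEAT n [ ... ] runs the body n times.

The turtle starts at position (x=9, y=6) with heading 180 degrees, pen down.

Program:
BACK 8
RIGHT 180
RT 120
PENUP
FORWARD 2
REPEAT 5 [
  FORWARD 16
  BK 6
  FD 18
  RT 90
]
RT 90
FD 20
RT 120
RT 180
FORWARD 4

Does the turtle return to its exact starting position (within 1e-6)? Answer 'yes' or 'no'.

Executing turtle program step by step:
Start: pos=(9,6), heading=180, pen down
BK 8: (9,6) -> (17,6) [heading=180, draw]
RT 180: heading 180 -> 0
RT 120: heading 0 -> 240
PU: pen up
FD 2: (17,6) -> (16,4.268) [heading=240, move]
REPEAT 5 [
  -- iteration 1/5 --
  FD 16: (16,4.268) -> (8,-9.588) [heading=240, move]
  BK 6: (8,-9.588) -> (11,-4.392) [heading=240, move]
  FD 18: (11,-4.392) -> (2,-19.981) [heading=240, move]
  RT 90: heading 240 -> 150
  -- iteration 2/5 --
  FD 16: (2,-19.981) -> (-11.856,-11.981) [heading=150, move]
  BK 6: (-11.856,-11.981) -> (-6.66,-14.981) [heading=150, move]
  FD 18: (-6.66,-14.981) -> (-22.249,-5.981) [heading=150, move]
  RT 90: heading 150 -> 60
  -- iteration 3/5 --
  FD 16: (-22.249,-5.981) -> (-14.249,7.876) [heading=60, move]
  BK 6: (-14.249,7.876) -> (-17.249,2.679) [heading=60, move]
  FD 18: (-17.249,2.679) -> (-8.249,18.268) [heading=60, move]
  RT 90: heading 60 -> 330
  -- iteration 4/5 --
  FD 16: (-8.249,18.268) -> (5.608,10.268) [heading=330, move]
  BK 6: (5.608,10.268) -> (0.412,13.268) [heading=330, move]
  FD 18: (0.412,13.268) -> (16,4.268) [heading=330, move]
  RT 90: heading 330 -> 240
  -- iteration 5/5 --
  FD 16: (16,4.268) -> (8,-9.588) [heading=240, move]
  BK 6: (8,-9.588) -> (11,-4.392) [heading=240, move]
  FD 18: (11,-4.392) -> (2,-19.981) [heading=240, move]
  RT 90: heading 240 -> 150
]
RT 90: heading 150 -> 60
FD 20: (2,-19.981) -> (12,-2.66) [heading=60, move]
RT 120: heading 60 -> 300
RT 180: heading 300 -> 120
FD 4: (12,-2.66) -> (10,0.804) [heading=120, move]
Final: pos=(10,0.804), heading=120, 1 segment(s) drawn

Start position: (9, 6)
Final position: (10, 0.804)
Distance = 5.292; >= 1e-6 -> NOT closed

Answer: no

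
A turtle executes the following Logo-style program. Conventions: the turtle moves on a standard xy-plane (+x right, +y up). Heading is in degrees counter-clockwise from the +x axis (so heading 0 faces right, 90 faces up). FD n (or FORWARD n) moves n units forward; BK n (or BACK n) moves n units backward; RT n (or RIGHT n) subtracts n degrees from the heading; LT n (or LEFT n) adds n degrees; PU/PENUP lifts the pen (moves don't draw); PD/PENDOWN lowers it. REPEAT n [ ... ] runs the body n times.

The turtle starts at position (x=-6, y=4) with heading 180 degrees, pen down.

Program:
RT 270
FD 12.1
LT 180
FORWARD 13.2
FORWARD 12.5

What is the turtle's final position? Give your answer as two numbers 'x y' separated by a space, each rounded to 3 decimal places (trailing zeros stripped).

Answer: -6 17.6

Derivation:
Executing turtle program step by step:
Start: pos=(-6,4), heading=180, pen down
RT 270: heading 180 -> 270
FD 12.1: (-6,4) -> (-6,-8.1) [heading=270, draw]
LT 180: heading 270 -> 90
FD 13.2: (-6,-8.1) -> (-6,5.1) [heading=90, draw]
FD 12.5: (-6,5.1) -> (-6,17.6) [heading=90, draw]
Final: pos=(-6,17.6), heading=90, 3 segment(s) drawn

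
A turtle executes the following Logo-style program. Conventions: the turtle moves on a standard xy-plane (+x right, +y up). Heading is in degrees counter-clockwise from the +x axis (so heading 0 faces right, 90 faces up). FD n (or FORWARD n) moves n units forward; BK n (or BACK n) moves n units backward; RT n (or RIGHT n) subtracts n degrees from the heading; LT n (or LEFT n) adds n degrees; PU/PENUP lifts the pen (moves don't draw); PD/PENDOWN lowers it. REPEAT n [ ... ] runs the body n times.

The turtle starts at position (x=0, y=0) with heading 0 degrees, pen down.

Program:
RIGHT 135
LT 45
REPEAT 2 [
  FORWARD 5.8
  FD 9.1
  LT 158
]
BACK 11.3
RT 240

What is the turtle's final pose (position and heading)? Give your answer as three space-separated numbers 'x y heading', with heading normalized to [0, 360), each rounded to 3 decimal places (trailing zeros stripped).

Executing turtle program step by step:
Start: pos=(0,0), heading=0, pen down
RT 135: heading 0 -> 225
LT 45: heading 225 -> 270
REPEAT 2 [
  -- iteration 1/2 --
  FD 5.8: (0,0) -> (0,-5.8) [heading=270, draw]
  FD 9.1: (0,-5.8) -> (0,-14.9) [heading=270, draw]
  LT 158: heading 270 -> 68
  -- iteration 2/2 --
  FD 5.8: (0,-14.9) -> (2.173,-9.522) [heading=68, draw]
  FD 9.1: (2.173,-9.522) -> (5.582,-1.085) [heading=68, draw]
  LT 158: heading 68 -> 226
]
BK 11.3: (5.582,-1.085) -> (13.431,7.044) [heading=226, draw]
RT 240: heading 226 -> 346
Final: pos=(13.431,7.044), heading=346, 5 segment(s) drawn

Answer: 13.431 7.044 346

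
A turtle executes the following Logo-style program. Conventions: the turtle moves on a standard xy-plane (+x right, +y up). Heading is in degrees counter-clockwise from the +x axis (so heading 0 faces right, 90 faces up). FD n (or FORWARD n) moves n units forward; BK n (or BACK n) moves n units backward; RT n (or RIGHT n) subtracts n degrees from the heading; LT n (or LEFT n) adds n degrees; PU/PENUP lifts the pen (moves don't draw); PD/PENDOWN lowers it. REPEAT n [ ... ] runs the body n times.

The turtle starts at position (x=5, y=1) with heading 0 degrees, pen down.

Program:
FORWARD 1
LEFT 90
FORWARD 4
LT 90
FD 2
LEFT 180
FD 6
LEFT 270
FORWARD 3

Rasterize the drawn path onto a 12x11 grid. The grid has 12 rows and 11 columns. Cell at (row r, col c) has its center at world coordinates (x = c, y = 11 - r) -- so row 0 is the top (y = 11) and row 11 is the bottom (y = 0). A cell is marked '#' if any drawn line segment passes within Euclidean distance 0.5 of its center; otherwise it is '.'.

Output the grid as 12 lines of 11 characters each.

Answer: ...........
...........
...........
...........
...........
...........
....#######
......#...#
......#...#
......#...#
.....##....
...........

Derivation:
Segment 0: (5,1) -> (6,1)
Segment 1: (6,1) -> (6,5)
Segment 2: (6,5) -> (4,5)
Segment 3: (4,5) -> (10,5)
Segment 4: (10,5) -> (10,2)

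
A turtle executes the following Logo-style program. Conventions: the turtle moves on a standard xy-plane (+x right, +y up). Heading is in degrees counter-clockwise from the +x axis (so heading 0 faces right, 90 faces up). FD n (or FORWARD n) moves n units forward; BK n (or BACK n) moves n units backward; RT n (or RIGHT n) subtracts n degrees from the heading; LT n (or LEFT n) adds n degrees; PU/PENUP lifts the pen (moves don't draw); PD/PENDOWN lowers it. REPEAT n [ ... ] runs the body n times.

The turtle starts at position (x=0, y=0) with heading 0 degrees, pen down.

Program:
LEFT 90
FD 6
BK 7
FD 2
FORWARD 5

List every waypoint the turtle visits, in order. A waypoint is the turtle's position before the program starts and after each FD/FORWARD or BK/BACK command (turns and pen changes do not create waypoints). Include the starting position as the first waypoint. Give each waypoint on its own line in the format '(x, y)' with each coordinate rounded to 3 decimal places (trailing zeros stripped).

Executing turtle program step by step:
Start: pos=(0,0), heading=0, pen down
LT 90: heading 0 -> 90
FD 6: (0,0) -> (0,6) [heading=90, draw]
BK 7: (0,6) -> (0,-1) [heading=90, draw]
FD 2: (0,-1) -> (0,1) [heading=90, draw]
FD 5: (0,1) -> (0,6) [heading=90, draw]
Final: pos=(0,6), heading=90, 4 segment(s) drawn
Waypoints (5 total):
(0, 0)
(0, 6)
(0, -1)
(0, 1)
(0, 6)

Answer: (0, 0)
(0, 6)
(0, -1)
(0, 1)
(0, 6)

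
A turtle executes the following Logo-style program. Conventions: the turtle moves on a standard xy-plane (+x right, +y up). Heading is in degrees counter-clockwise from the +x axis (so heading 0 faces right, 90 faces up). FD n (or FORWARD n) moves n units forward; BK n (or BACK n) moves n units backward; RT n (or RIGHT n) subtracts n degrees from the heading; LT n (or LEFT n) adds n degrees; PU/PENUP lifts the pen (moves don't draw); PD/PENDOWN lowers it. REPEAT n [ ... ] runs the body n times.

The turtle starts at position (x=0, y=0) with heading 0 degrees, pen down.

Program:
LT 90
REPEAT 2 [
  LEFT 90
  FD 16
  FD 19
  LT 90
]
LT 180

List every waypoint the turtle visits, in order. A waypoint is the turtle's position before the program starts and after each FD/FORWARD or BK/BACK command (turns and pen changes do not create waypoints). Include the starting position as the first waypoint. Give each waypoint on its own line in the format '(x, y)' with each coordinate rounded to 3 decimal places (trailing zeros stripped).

Executing turtle program step by step:
Start: pos=(0,0), heading=0, pen down
LT 90: heading 0 -> 90
REPEAT 2 [
  -- iteration 1/2 --
  LT 90: heading 90 -> 180
  FD 16: (0,0) -> (-16,0) [heading=180, draw]
  FD 19: (-16,0) -> (-35,0) [heading=180, draw]
  LT 90: heading 180 -> 270
  -- iteration 2/2 --
  LT 90: heading 270 -> 0
  FD 16: (-35,0) -> (-19,0) [heading=0, draw]
  FD 19: (-19,0) -> (0,0) [heading=0, draw]
  LT 90: heading 0 -> 90
]
LT 180: heading 90 -> 270
Final: pos=(0,0), heading=270, 4 segment(s) drawn
Waypoints (5 total):
(0, 0)
(-16, 0)
(-35, 0)
(-19, 0)
(0, 0)

Answer: (0, 0)
(-16, 0)
(-35, 0)
(-19, 0)
(0, 0)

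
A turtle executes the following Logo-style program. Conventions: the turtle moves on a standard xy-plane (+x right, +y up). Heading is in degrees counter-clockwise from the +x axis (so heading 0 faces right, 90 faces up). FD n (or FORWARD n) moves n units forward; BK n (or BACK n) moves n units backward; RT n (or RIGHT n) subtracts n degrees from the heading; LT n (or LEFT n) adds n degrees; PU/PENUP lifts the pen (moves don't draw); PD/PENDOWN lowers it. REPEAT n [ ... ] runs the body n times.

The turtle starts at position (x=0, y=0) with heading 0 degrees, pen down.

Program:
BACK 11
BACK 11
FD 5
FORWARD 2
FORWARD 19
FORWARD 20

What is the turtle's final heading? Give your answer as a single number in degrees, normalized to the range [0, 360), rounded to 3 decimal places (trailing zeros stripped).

Executing turtle program step by step:
Start: pos=(0,0), heading=0, pen down
BK 11: (0,0) -> (-11,0) [heading=0, draw]
BK 11: (-11,0) -> (-22,0) [heading=0, draw]
FD 5: (-22,0) -> (-17,0) [heading=0, draw]
FD 2: (-17,0) -> (-15,0) [heading=0, draw]
FD 19: (-15,0) -> (4,0) [heading=0, draw]
FD 20: (4,0) -> (24,0) [heading=0, draw]
Final: pos=(24,0), heading=0, 6 segment(s) drawn

Answer: 0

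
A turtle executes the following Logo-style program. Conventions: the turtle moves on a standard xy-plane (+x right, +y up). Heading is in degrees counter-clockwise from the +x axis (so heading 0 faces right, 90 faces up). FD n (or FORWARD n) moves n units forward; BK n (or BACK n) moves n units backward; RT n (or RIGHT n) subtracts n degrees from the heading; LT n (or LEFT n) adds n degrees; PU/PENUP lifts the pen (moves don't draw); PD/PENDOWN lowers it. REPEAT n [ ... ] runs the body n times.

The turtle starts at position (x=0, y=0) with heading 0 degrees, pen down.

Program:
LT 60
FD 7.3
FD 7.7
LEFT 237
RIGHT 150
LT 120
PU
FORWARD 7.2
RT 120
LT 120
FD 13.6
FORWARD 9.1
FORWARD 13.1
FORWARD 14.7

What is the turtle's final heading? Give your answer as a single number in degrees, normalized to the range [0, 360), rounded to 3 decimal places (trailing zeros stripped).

Executing turtle program step by step:
Start: pos=(0,0), heading=0, pen down
LT 60: heading 0 -> 60
FD 7.3: (0,0) -> (3.65,6.322) [heading=60, draw]
FD 7.7: (3.65,6.322) -> (7.5,12.99) [heading=60, draw]
LT 237: heading 60 -> 297
RT 150: heading 297 -> 147
LT 120: heading 147 -> 267
PU: pen up
FD 7.2: (7.5,12.99) -> (7.123,5.8) [heading=267, move]
RT 120: heading 267 -> 147
LT 120: heading 147 -> 267
FD 13.6: (7.123,5.8) -> (6.411,-7.781) [heading=267, move]
FD 9.1: (6.411,-7.781) -> (5.935,-16.869) [heading=267, move]
FD 13.1: (5.935,-16.869) -> (5.25,-29.951) [heading=267, move]
FD 14.7: (5.25,-29.951) -> (4.48,-44.631) [heading=267, move]
Final: pos=(4.48,-44.631), heading=267, 2 segment(s) drawn

Answer: 267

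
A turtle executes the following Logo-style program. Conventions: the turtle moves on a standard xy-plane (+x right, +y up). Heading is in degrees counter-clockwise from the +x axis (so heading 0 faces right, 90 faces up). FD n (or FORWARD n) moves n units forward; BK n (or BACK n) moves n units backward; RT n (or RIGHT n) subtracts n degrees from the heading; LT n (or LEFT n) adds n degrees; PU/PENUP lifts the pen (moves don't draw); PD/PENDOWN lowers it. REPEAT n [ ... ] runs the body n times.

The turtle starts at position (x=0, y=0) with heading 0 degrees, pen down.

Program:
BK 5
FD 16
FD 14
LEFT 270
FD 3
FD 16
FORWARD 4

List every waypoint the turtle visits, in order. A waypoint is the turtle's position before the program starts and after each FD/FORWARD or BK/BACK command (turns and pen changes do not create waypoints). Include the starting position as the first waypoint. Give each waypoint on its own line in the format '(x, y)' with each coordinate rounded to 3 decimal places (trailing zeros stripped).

Answer: (0, 0)
(-5, 0)
(11, 0)
(25, 0)
(25, -3)
(25, -19)
(25, -23)

Derivation:
Executing turtle program step by step:
Start: pos=(0,0), heading=0, pen down
BK 5: (0,0) -> (-5,0) [heading=0, draw]
FD 16: (-5,0) -> (11,0) [heading=0, draw]
FD 14: (11,0) -> (25,0) [heading=0, draw]
LT 270: heading 0 -> 270
FD 3: (25,0) -> (25,-3) [heading=270, draw]
FD 16: (25,-3) -> (25,-19) [heading=270, draw]
FD 4: (25,-19) -> (25,-23) [heading=270, draw]
Final: pos=(25,-23), heading=270, 6 segment(s) drawn
Waypoints (7 total):
(0, 0)
(-5, 0)
(11, 0)
(25, 0)
(25, -3)
(25, -19)
(25, -23)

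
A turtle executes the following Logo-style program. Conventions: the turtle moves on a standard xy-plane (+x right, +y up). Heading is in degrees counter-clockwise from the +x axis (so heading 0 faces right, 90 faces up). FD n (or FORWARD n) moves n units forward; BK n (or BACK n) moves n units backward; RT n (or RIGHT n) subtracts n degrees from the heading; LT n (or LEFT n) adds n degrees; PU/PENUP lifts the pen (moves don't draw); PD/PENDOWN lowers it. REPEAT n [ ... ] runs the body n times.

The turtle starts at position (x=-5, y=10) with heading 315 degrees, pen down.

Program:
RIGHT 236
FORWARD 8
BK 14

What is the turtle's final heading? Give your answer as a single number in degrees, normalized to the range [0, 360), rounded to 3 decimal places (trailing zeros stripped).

Answer: 79

Derivation:
Executing turtle program step by step:
Start: pos=(-5,10), heading=315, pen down
RT 236: heading 315 -> 79
FD 8: (-5,10) -> (-3.474,17.853) [heading=79, draw]
BK 14: (-3.474,17.853) -> (-6.145,4.11) [heading=79, draw]
Final: pos=(-6.145,4.11), heading=79, 2 segment(s) drawn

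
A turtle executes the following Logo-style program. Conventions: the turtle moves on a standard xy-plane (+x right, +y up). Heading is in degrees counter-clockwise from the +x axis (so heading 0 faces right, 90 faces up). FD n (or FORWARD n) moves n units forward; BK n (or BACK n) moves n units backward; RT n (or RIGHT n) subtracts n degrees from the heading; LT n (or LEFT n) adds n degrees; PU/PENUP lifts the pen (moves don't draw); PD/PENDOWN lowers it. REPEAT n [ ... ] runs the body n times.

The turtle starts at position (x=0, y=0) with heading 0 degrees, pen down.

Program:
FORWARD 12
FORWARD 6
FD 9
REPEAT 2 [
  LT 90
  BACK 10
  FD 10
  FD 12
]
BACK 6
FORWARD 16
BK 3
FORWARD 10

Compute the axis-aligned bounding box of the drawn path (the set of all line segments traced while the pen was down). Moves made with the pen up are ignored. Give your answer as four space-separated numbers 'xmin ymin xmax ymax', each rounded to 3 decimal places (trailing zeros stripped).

Executing turtle program step by step:
Start: pos=(0,0), heading=0, pen down
FD 12: (0,0) -> (12,0) [heading=0, draw]
FD 6: (12,0) -> (18,0) [heading=0, draw]
FD 9: (18,0) -> (27,0) [heading=0, draw]
REPEAT 2 [
  -- iteration 1/2 --
  LT 90: heading 0 -> 90
  BK 10: (27,0) -> (27,-10) [heading=90, draw]
  FD 10: (27,-10) -> (27,0) [heading=90, draw]
  FD 12: (27,0) -> (27,12) [heading=90, draw]
  -- iteration 2/2 --
  LT 90: heading 90 -> 180
  BK 10: (27,12) -> (37,12) [heading=180, draw]
  FD 10: (37,12) -> (27,12) [heading=180, draw]
  FD 12: (27,12) -> (15,12) [heading=180, draw]
]
BK 6: (15,12) -> (21,12) [heading=180, draw]
FD 16: (21,12) -> (5,12) [heading=180, draw]
BK 3: (5,12) -> (8,12) [heading=180, draw]
FD 10: (8,12) -> (-2,12) [heading=180, draw]
Final: pos=(-2,12), heading=180, 13 segment(s) drawn

Segment endpoints: x in {-2, 0, 5, 8, 12, 15, 18, 21, 27, 37}, y in {-10, 0, 12, 12, 12, 12, 12}
xmin=-2, ymin=-10, xmax=37, ymax=12

Answer: -2 -10 37 12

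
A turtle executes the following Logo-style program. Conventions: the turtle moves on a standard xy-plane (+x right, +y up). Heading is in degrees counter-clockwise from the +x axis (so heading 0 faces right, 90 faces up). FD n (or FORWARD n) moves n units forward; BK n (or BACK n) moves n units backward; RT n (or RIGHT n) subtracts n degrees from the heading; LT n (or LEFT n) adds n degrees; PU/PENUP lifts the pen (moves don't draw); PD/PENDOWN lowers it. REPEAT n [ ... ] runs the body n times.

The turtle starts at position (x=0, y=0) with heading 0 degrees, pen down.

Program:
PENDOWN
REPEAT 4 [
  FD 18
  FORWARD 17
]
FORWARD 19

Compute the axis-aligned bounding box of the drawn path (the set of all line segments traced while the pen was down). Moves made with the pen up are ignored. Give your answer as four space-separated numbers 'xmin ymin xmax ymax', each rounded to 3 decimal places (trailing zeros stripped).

Answer: 0 0 159 0

Derivation:
Executing turtle program step by step:
Start: pos=(0,0), heading=0, pen down
PD: pen down
REPEAT 4 [
  -- iteration 1/4 --
  FD 18: (0,0) -> (18,0) [heading=0, draw]
  FD 17: (18,0) -> (35,0) [heading=0, draw]
  -- iteration 2/4 --
  FD 18: (35,0) -> (53,0) [heading=0, draw]
  FD 17: (53,0) -> (70,0) [heading=0, draw]
  -- iteration 3/4 --
  FD 18: (70,0) -> (88,0) [heading=0, draw]
  FD 17: (88,0) -> (105,0) [heading=0, draw]
  -- iteration 4/4 --
  FD 18: (105,0) -> (123,0) [heading=0, draw]
  FD 17: (123,0) -> (140,0) [heading=0, draw]
]
FD 19: (140,0) -> (159,0) [heading=0, draw]
Final: pos=(159,0), heading=0, 9 segment(s) drawn

Segment endpoints: x in {0, 18, 35, 53, 70, 88, 105, 123, 140, 159}, y in {0}
xmin=0, ymin=0, xmax=159, ymax=0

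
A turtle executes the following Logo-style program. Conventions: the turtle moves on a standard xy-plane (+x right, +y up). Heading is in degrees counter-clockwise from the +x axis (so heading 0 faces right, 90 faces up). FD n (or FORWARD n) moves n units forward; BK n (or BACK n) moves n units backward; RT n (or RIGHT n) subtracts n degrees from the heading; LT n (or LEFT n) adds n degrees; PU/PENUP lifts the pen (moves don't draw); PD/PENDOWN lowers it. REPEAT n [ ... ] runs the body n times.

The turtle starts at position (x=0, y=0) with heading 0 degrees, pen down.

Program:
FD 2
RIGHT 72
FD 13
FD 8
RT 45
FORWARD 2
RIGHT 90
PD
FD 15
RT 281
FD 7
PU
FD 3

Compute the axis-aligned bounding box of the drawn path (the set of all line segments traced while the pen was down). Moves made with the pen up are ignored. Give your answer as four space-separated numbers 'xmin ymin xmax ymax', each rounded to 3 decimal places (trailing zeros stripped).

Answer: -10.093 -21.754 8.489 0

Derivation:
Executing turtle program step by step:
Start: pos=(0,0), heading=0, pen down
FD 2: (0,0) -> (2,0) [heading=0, draw]
RT 72: heading 0 -> 288
FD 13: (2,0) -> (6.017,-12.364) [heading=288, draw]
FD 8: (6.017,-12.364) -> (8.489,-19.972) [heading=288, draw]
RT 45: heading 288 -> 243
FD 2: (8.489,-19.972) -> (7.581,-21.754) [heading=243, draw]
RT 90: heading 243 -> 153
PD: pen down
FD 15: (7.581,-21.754) -> (-5.784,-14.944) [heading=153, draw]
RT 281: heading 153 -> 232
FD 7: (-5.784,-14.944) -> (-10.093,-20.46) [heading=232, draw]
PU: pen up
FD 3: (-10.093,-20.46) -> (-11.94,-22.824) [heading=232, move]
Final: pos=(-11.94,-22.824), heading=232, 6 segment(s) drawn

Segment endpoints: x in {-10.093, -5.784, 0, 2, 6.017, 7.581, 8.489}, y in {-21.754, -20.46, -19.972, -14.944, -12.364, 0}
xmin=-10.093, ymin=-21.754, xmax=8.489, ymax=0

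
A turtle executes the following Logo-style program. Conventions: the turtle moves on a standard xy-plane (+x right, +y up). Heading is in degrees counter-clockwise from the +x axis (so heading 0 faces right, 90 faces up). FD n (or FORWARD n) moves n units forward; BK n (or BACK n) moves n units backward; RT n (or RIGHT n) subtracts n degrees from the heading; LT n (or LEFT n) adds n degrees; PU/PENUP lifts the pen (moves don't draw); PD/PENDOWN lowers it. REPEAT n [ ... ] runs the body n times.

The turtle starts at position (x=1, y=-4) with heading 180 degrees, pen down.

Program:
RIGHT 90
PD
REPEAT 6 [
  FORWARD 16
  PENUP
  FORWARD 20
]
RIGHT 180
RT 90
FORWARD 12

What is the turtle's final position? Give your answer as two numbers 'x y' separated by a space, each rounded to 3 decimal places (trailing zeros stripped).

Answer: -11 212

Derivation:
Executing turtle program step by step:
Start: pos=(1,-4), heading=180, pen down
RT 90: heading 180 -> 90
PD: pen down
REPEAT 6 [
  -- iteration 1/6 --
  FD 16: (1,-4) -> (1,12) [heading=90, draw]
  PU: pen up
  FD 20: (1,12) -> (1,32) [heading=90, move]
  -- iteration 2/6 --
  FD 16: (1,32) -> (1,48) [heading=90, move]
  PU: pen up
  FD 20: (1,48) -> (1,68) [heading=90, move]
  -- iteration 3/6 --
  FD 16: (1,68) -> (1,84) [heading=90, move]
  PU: pen up
  FD 20: (1,84) -> (1,104) [heading=90, move]
  -- iteration 4/6 --
  FD 16: (1,104) -> (1,120) [heading=90, move]
  PU: pen up
  FD 20: (1,120) -> (1,140) [heading=90, move]
  -- iteration 5/6 --
  FD 16: (1,140) -> (1,156) [heading=90, move]
  PU: pen up
  FD 20: (1,156) -> (1,176) [heading=90, move]
  -- iteration 6/6 --
  FD 16: (1,176) -> (1,192) [heading=90, move]
  PU: pen up
  FD 20: (1,192) -> (1,212) [heading=90, move]
]
RT 180: heading 90 -> 270
RT 90: heading 270 -> 180
FD 12: (1,212) -> (-11,212) [heading=180, move]
Final: pos=(-11,212), heading=180, 1 segment(s) drawn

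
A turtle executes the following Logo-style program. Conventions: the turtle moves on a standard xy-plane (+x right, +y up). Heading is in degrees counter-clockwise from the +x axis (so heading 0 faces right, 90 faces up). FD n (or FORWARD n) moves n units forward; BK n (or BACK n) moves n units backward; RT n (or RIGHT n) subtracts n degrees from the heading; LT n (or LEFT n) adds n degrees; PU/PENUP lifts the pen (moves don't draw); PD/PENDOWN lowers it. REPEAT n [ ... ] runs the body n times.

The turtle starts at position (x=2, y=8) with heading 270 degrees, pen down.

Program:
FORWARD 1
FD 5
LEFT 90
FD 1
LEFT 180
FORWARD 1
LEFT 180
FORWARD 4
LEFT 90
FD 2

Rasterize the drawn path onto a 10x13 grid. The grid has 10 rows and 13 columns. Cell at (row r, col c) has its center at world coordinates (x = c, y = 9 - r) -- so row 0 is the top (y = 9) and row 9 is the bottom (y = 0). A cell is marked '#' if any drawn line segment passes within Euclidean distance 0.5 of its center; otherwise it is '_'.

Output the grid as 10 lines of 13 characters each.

Segment 0: (2,8) -> (2,7)
Segment 1: (2,7) -> (2,2)
Segment 2: (2,2) -> (3,2)
Segment 3: (3,2) -> (2,2)
Segment 4: (2,2) -> (6,2)
Segment 5: (6,2) -> (6,4)

Answer: _____________
__#__________
__#__________
__#__________
__#__________
__#___#______
__#___#______
__#####______
_____________
_____________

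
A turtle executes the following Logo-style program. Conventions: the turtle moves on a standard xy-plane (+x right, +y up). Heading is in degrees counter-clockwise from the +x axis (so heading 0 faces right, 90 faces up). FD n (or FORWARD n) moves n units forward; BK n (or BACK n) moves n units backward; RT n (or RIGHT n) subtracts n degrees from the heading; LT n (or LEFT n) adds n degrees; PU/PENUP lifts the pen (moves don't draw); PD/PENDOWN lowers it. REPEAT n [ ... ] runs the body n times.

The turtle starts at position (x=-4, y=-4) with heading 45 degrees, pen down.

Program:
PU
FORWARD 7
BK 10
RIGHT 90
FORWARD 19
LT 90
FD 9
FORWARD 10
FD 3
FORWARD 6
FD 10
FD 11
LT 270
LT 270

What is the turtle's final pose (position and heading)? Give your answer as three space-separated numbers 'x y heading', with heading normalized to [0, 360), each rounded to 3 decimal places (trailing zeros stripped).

Executing turtle program step by step:
Start: pos=(-4,-4), heading=45, pen down
PU: pen up
FD 7: (-4,-4) -> (0.95,0.95) [heading=45, move]
BK 10: (0.95,0.95) -> (-6.121,-6.121) [heading=45, move]
RT 90: heading 45 -> 315
FD 19: (-6.121,-6.121) -> (7.314,-19.556) [heading=315, move]
LT 90: heading 315 -> 45
FD 9: (7.314,-19.556) -> (13.678,-13.192) [heading=45, move]
FD 10: (13.678,-13.192) -> (20.749,-6.121) [heading=45, move]
FD 3: (20.749,-6.121) -> (22.87,-4) [heading=45, move]
FD 6: (22.87,-4) -> (27.113,0.243) [heading=45, move]
FD 10: (27.113,0.243) -> (34.184,7.314) [heading=45, move]
FD 11: (34.184,7.314) -> (41.962,15.092) [heading=45, move]
LT 270: heading 45 -> 315
LT 270: heading 315 -> 225
Final: pos=(41.962,15.092), heading=225, 0 segment(s) drawn

Answer: 41.962 15.092 225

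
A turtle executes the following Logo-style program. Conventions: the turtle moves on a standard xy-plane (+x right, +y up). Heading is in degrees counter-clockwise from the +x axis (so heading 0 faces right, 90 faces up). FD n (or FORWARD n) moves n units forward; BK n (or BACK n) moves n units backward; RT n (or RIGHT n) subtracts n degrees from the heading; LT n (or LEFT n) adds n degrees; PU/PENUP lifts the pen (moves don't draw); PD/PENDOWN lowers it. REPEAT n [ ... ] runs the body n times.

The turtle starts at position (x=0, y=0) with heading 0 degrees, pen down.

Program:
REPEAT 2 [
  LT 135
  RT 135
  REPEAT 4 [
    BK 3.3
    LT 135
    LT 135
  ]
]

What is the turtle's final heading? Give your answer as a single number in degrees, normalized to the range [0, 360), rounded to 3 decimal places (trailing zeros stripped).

Executing turtle program step by step:
Start: pos=(0,0), heading=0, pen down
REPEAT 2 [
  -- iteration 1/2 --
  LT 135: heading 0 -> 135
  RT 135: heading 135 -> 0
  REPEAT 4 [
    -- iteration 1/4 --
    BK 3.3: (0,0) -> (-3.3,0) [heading=0, draw]
    LT 135: heading 0 -> 135
    LT 135: heading 135 -> 270
    -- iteration 2/4 --
    BK 3.3: (-3.3,0) -> (-3.3,3.3) [heading=270, draw]
    LT 135: heading 270 -> 45
    LT 135: heading 45 -> 180
    -- iteration 3/4 --
    BK 3.3: (-3.3,3.3) -> (0,3.3) [heading=180, draw]
    LT 135: heading 180 -> 315
    LT 135: heading 315 -> 90
    -- iteration 4/4 --
    BK 3.3: (0,3.3) -> (0,0) [heading=90, draw]
    LT 135: heading 90 -> 225
    LT 135: heading 225 -> 0
  ]
  -- iteration 2/2 --
  LT 135: heading 0 -> 135
  RT 135: heading 135 -> 0
  REPEAT 4 [
    -- iteration 1/4 --
    BK 3.3: (0,0) -> (-3.3,0) [heading=0, draw]
    LT 135: heading 0 -> 135
    LT 135: heading 135 -> 270
    -- iteration 2/4 --
    BK 3.3: (-3.3,0) -> (-3.3,3.3) [heading=270, draw]
    LT 135: heading 270 -> 45
    LT 135: heading 45 -> 180
    -- iteration 3/4 --
    BK 3.3: (-3.3,3.3) -> (0,3.3) [heading=180, draw]
    LT 135: heading 180 -> 315
    LT 135: heading 315 -> 90
    -- iteration 4/4 --
    BK 3.3: (0,3.3) -> (0,0) [heading=90, draw]
    LT 135: heading 90 -> 225
    LT 135: heading 225 -> 0
  ]
]
Final: pos=(0,0), heading=0, 8 segment(s) drawn

Answer: 0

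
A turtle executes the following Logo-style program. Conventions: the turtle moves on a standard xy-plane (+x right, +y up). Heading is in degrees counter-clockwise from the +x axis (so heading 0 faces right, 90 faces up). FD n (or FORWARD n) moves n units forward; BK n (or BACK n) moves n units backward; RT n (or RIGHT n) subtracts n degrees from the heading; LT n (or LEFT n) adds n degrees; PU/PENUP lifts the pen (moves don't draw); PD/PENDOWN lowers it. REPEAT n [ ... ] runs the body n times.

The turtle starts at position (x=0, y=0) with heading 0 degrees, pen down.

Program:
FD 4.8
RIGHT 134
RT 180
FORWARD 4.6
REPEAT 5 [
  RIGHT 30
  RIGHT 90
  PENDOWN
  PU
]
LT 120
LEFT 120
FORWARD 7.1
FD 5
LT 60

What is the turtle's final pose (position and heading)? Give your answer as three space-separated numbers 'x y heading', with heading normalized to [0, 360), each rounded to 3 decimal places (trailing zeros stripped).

Executing turtle program step by step:
Start: pos=(0,0), heading=0, pen down
FD 4.8: (0,0) -> (4.8,0) [heading=0, draw]
RT 134: heading 0 -> 226
RT 180: heading 226 -> 46
FD 4.6: (4.8,0) -> (7.995,3.309) [heading=46, draw]
REPEAT 5 [
  -- iteration 1/5 --
  RT 30: heading 46 -> 16
  RT 90: heading 16 -> 286
  PD: pen down
  PU: pen up
  -- iteration 2/5 --
  RT 30: heading 286 -> 256
  RT 90: heading 256 -> 166
  PD: pen down
  PU: pen up
  -- iteration 3/5 --
  RT 30: heading 166 -> 136
  RT 90: heading 136 -> 46
  PD: pen down
  PU: pen up
  -- iteration 4/5 --
  RT 30: heading 46 -> 16
  RT 90: heading 16 -> 286
  PD: pen down
  PU: pen up
  -- iteration 5/5 --
  RT 30: heading 286 -> 256
  RT 90: heading 256 -> 166
  PD: pen down
  PU: pen up
]
LT 120: heading 166 -> 286
LT 120: heading 286 -> 46
FD 7.1: (7.995,3.309) -> (12.928,8.416) [heading=46, move]
FD 5: (12.928,8.416) -> (16.401,12.013) [heading=46, move]
LT 60: heading 46 -> 106
Final: pos=(16.401,12.013), heading=106, 2 segment(s) drawn

Answer: 16.401 12.013 106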